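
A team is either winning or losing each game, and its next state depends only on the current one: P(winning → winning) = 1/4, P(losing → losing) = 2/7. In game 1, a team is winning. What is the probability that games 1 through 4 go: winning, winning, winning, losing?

Game 1 is given. For each transition, use the conditional probability from the current state:
P(winning | winning) = 1/4; P(winning | winning) = 1/4; P(losing | winning) = 3/4.
P = 1/4 × 1/4 × 3/4 = 3/64.

3/64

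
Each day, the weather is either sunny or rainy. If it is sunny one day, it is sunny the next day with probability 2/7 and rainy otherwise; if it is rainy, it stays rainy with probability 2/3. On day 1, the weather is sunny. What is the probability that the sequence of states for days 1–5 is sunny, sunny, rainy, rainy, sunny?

20/441

Day 1 is given. For each transition, use the conditional probability from the current state:
P(sunny | sunny) = 2/7; P(rainy | sunny) = 5/7; P(rainy | rainy) = 2/3; P(sunny | rainy) = 1/3.
P = 2/7 × 5/7 × 2/3 × 1/3 = 20/441.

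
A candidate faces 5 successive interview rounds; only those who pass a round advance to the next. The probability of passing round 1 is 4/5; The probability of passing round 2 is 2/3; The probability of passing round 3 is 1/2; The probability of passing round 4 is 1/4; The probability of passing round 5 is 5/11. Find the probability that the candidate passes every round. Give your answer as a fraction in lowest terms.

Multiplying along the chain,
P = 4/5 × 2/3 × 1/2 × 1/4 × 5/11 = 40/1320 = 1/33.

1/33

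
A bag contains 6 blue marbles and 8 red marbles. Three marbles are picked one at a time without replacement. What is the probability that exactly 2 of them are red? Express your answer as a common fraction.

6/13

One ordering (red drawn first) has probability 8/14 × 7/13 × 6/12 = 336/2184 = 2/13.
There are C(3,2) = 3 such orderings, each equally likely, so P = 3 × 2/13 = 6/13.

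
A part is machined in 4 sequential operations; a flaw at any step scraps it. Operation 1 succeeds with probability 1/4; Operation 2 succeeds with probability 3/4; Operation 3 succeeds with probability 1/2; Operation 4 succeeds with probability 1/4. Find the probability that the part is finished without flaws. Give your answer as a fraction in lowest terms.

The events are sequential, so multiply the conditional probabilities:
P = 1/4 × 3/4 × 1/2 × 1/4 = 3/128.

3/128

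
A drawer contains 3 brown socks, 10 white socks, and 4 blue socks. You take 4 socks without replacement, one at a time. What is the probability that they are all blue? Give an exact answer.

1/2380

P(every draw is blue) = 4/17 × 3/16 × 2/15 × 1/14 = 24/57120 = 1/2380.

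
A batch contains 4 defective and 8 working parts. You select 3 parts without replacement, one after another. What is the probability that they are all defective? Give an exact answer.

P(all defective) = 4/12 × 3/11 × 2/10 = 24/1320 = 1/55.

1/55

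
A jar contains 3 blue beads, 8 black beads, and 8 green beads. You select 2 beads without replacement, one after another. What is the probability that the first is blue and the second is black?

4/57

Multiply the probability of each draw given the previous ones:
P = 3/19 × 8/18 = 24/342 = 4/57.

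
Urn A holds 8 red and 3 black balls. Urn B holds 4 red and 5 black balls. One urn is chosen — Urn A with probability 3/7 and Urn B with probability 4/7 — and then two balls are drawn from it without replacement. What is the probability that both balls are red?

From Urn A: P(both red) = (8/11)(7/10) = 28/55.
From Urn B: P(both red) = (4/9)(3/8) = 1/6.
Total probability = (3/7)(28/55) + (4/7)(1/6) = 362/1155.

362/1155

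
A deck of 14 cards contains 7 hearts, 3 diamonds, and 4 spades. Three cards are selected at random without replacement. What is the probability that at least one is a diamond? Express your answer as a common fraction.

P(no diamonds) = 11/14 × 10/13 × 9/12 = 990/2184 = 165/364.
P(at least one) = 1 − 165/364 = 199/364.

199/364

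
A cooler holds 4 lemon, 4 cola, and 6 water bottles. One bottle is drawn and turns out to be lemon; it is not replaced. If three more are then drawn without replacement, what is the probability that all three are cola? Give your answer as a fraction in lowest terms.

After the first draw, 4 of the remaining 13 bottles are cola.
P = 4/13 × 3/12 × 2/11 = 24/1716 = 2/143.

2/143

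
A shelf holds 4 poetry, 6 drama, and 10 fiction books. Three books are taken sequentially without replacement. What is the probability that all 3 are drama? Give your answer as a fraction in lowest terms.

1/57

P = 6/20 × 5/19 × 4/18 = 120/6840 = 1/57.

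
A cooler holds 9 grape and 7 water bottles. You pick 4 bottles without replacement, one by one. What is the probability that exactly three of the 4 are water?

One ordering (water drawn first) has probability 7/16 × 6/15 × 5/14 × 9/13 = 1890/43680 = 9/208.
There are C(4,3) = 4 such orderings, each equally likely, so P = 4 × 9/208 = 9/52.

9/52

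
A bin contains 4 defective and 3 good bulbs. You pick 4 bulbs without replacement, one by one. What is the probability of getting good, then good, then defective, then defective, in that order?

3/35

Chain rule:
P = 3/7 × 2/6 × 4/5 × 3/4 = 72/840 = 3/35.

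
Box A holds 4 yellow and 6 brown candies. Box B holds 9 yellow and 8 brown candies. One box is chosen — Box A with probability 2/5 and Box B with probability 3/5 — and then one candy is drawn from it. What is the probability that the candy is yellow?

203/425

From Box A: P(yellow) = 4/10.
From Box B: P(yellow) = 9/17.
Total probability = (2/5)(4/10) + (3/5)(9/17) = 203/425.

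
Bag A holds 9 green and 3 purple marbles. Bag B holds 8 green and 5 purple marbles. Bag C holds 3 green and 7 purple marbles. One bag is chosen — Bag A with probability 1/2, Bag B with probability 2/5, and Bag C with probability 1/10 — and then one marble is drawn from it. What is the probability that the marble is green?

From Bag A: P(green) = 9/12.
From Bag B: P(green) = 8/13.
From Bag C: P(green) = 3/10.
Total probability = (1/2)(9/12) + (2/5)(8/13) + (1/10)(3/10) = 1693/2600.

1693/2600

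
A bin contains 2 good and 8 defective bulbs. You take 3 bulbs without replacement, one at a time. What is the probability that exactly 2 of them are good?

One ordering (good drawn first) has probability 2/10 × 1/9 × 8/8 = 16/720 = 1/45.
There are C(3,2) = 3 such orderings, each equally likely, so P = 3 × 1/45 = 1/15.

1/15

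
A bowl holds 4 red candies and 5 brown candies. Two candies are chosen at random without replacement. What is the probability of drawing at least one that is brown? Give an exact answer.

P(no brown) = 4/9 × 3/8 = 12/72 = 1/6.
P(at least one) = 1 − 1/6 = 5/6.

5/6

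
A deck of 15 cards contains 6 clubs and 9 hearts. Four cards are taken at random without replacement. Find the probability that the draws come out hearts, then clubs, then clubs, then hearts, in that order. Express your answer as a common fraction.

6/91

Multiply the probability of each draw given the previous ones:
P = 9/15 × 6/14 × 5/13 × 8/12 = 2160/32760 = 6/91.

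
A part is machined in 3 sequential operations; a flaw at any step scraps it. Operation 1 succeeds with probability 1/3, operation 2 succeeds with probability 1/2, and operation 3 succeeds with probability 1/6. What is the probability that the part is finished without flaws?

Multiplying along the chain,
P = 1/3 × 1/2 × 1/6 = 1/36.

1/36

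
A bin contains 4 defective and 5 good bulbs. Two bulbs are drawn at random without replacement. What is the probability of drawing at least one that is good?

P(no good) = 4/9 × 3/8 = 12/72 = 1/6.
P(at least one) = 1 − 1/6 = 5/6.

5/6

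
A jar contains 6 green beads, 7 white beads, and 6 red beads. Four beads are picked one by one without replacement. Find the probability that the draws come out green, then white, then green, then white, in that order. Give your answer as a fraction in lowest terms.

35/2584

Chain rule:
P = 6/19 × 7/18 × 5/17 × 6/16 = 1260/93024 = 35/2584.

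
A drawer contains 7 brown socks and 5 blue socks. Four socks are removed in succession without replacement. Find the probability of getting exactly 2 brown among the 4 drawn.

One ordering (brown drawn first) has probability 7/12 × 6/11 × 5/10 × 4/9 = 840/11880 = 7/99.
There are C(4,2) = 6 such orderings, each equally likely, so P = 6 × 7/99 = 14/33.

14/33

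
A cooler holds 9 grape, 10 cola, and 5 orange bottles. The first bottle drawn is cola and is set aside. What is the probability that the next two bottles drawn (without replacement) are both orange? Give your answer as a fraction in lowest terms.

With the first bottle removed, 5 orange remain out of 23.
P = 5/23 × 4/22 = 20/506 = 10/253.

10/253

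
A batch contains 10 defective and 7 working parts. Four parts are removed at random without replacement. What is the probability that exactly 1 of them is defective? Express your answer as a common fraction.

One ordering (defective drawn first) has probability 10/17 × 7/16 × 6/15 × 5/14 = 2100/57120 = 5/136.
There are C(4,1) = 4 such orderings, each equally likely, so P = 4 × 5/136 = 5/34.

5/34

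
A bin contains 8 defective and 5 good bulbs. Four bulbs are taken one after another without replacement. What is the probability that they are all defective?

14/143

P = 8/13 × 7/12 × 6/11 × 5/10 = 1680/17160 = 14/143.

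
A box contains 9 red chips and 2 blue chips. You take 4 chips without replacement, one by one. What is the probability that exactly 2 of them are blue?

One ordering (blue drawn first) has probability 2/11 × 1/10 × 9/9 × 8/8 = 144/7920 = 1/55.
There are C(4,2) = 6 such orderings, each equally likely, so P = 6 × 1/55 = 6/55.

6/55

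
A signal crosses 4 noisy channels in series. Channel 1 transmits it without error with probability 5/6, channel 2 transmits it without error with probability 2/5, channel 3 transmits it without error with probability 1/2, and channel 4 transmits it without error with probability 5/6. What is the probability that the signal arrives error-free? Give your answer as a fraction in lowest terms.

Multiplying along the chain,
P = 5/6 × 2/5 × 1/2 × 5/6 = 50/360 = 5/36.

5/36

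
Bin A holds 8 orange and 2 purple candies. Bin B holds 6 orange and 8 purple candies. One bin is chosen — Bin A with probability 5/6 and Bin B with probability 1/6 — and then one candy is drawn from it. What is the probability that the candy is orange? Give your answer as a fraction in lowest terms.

31/42

From Bin A: P(orange) = 8/10.
From Bin B: P(orange) = 6/14.
Total probability = (5/6)(8/10) + (1/6)(6/14) = 31/42.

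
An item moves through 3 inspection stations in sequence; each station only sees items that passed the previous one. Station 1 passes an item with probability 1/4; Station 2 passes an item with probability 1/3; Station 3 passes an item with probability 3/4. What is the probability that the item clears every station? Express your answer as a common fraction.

The events are sequential, so multiply the conditional probabilities:
P = 1/4 × 1/3 × 3/4 = 3/48 = 1/16.

1/16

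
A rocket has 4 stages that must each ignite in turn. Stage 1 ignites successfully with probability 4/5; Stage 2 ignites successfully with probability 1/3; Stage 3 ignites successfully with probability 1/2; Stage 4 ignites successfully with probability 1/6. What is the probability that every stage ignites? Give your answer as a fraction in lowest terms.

1/45

The events are sequential, so multiply the conditional probabilities:
P = 4/5 × 1/3 × 1/2 × 1/6 = 4/180 = 1/45.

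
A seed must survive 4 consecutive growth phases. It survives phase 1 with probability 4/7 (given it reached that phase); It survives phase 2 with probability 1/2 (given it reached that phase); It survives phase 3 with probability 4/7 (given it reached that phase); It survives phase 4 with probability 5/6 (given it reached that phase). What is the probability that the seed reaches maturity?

20/147

Multiplying along the chain,
P = 4/7 × 1/2 × 4/7 × 5/6 = 80/588 = 20/147.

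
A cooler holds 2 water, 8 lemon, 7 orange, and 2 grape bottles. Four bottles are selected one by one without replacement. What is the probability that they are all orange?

P(every draw is orange) = 7/19 × 6/18 × 5/17 × 4/16 = 840/93024 = 35/3876.

35/3876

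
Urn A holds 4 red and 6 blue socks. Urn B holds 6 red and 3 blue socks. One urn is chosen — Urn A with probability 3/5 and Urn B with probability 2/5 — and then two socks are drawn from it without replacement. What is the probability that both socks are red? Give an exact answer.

From Urn A: P(both red) = (4/10)(3/9) = 2/15.
From Urn B: P(both red) = (6/9)(5/8) = 5/12.
Total probability = (3/5)(2/15) + (2/5)(5/12) = 37/150.

37/150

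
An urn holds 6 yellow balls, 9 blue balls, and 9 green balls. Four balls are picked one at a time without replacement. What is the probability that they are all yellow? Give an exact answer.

5/3542

P(all yellow) = 6/24 × 5/23 × 4/22 × 3/21 = 360/255024 = 5/3542.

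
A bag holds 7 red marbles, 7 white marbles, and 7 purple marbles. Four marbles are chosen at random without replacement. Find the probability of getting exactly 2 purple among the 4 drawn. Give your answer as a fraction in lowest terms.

One ordering (purple drawn first) has probability 7/21 × 6/20 × 14/19 × 13/18 = 7644/143640 = 91/1710.
There are C(4,2) = 6 such orderings, each equally likely, so P = 6 × 91/1710 = 91/285.

91/285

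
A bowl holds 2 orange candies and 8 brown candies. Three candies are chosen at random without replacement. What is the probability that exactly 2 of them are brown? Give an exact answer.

7/15

One ordering (brown drawn first) has probability 8/10 × 7/9 × 2/8 = 112/720 = 7/45.
There are C(3,2) = 3 such orderings, each equally likely, so P = 3 × 7/45 = 7/15.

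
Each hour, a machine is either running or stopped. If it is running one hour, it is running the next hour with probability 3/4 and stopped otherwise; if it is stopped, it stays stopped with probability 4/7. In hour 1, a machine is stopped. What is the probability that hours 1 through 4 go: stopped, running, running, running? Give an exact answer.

Hour 1 is given. For each transition, use the conditional probability from the current state:
P(running | stopped) = 3/7; P(running | running) = 3/4; P(running | running) = 3/4.
P = 3/7 × 3/4 × 3/4 = 27/112.

27/112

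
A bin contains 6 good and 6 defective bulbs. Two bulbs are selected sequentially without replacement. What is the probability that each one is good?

5/22

P(every draw is good) = 6/12 × 5/11 = 30/132 = 5/22.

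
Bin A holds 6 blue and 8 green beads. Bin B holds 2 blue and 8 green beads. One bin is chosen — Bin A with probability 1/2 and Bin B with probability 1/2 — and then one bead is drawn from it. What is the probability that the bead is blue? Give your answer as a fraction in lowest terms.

From Bin A: P(blue) = 6/14.
From Bin B: P(blue) = 2/10.
Total probability = (1/2)(6/14) + (1/2)(2/10) = 11/35.

11/35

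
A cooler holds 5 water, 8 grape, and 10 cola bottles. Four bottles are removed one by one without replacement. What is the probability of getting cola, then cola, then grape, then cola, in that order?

Multiply the probability of each draw given the previous ones:
P = 10/23 × 9/22 × 8/21 × 8/20 = 5760/212520 = 48/1771.

48/1771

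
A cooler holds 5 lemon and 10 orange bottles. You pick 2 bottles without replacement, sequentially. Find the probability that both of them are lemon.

P = 5/15 × 4/14 = 20/210 = 2/21.

2/21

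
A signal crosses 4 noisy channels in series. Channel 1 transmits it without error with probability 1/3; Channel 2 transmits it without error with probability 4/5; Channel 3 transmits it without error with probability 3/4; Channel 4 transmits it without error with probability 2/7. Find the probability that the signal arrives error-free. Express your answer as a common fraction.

Each stage is reached only if all earlier stages succeed, so
P = 1/3 × 4/5 × 3/4 × 2/7 = 24/420 = 2/35.

2/35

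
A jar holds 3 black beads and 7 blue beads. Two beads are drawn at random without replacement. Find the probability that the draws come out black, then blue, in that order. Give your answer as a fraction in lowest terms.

7/30

Each draw changes the counts, so multiply the conditional probabilities along the sequence:
P = 3/10 × 7/9 = 21/90 = 7/30.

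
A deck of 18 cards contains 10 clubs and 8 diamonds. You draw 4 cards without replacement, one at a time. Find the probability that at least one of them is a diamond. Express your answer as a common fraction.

P(no diamonds) = 10/18 × 9/17 × 8/16 × 7/15 = 5040/73440 = 7/102.
P(at least one) = 1 − 7/102 = 95/102.

95/102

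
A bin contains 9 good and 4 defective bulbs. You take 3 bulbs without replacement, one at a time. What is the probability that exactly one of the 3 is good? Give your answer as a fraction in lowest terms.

One ordering (good drawn first) has probability 9/13 × 4/12 × 3/11 = 108/1716 = 9/143.
There are C(3,1) = 3 such orderings, each equally likely, so P = 3 × 9/143 = 27/143.

27/143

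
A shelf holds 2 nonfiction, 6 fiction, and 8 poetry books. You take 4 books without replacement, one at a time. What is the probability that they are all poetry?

1/26

P = 8/16 × 7/15 × 6/14 × 5/13 = 1680/43680 = 1/26.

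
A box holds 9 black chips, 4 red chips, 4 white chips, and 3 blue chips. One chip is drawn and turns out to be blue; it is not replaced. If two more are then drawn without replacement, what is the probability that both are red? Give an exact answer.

2/57

After the first draw, 4 of the remaining 19 chips are red.
P = 4/19 × 3/18 = 12/342 = 2/57.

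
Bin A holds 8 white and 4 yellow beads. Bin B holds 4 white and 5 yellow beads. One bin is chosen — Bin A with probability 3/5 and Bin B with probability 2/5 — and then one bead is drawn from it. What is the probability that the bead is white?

26/45

From Bin A: P(white) = 8/12.
From Bin B: P(white) = 4/9.
Total probability = (3/5)(8/12) + (2/5)(4/9) = 26/45.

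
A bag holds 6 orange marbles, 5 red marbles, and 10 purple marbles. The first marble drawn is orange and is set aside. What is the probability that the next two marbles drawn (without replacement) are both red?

With the first marble removed, 5 red remain out of 20.
P = 5/20 × 4/19 = 20/380 = 1/19.

1/19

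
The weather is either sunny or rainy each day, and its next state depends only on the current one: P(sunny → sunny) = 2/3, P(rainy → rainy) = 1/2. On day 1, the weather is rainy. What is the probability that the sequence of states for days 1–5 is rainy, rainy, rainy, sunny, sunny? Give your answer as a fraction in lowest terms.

1/12

Day 1 is given. For each transition, use the conditional probability from the current state:
P(rainy | rainy) = 1/2; P(rainy | rainy) = 1/2; P(sunny | rainy) = 1/2; P(sunny | sunny) = 2/3.
P = 1/2 × 1/2 × 1/2 × 2/3 = 2/24 = 1/12.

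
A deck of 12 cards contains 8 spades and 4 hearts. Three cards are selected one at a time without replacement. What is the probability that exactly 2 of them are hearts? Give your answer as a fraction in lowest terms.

One ordering (hearts drawn first) has probability 4/12 × 3/11 × 8/10 = 96/1320 = 4/55.
There are C(3,2) = 3 such orderings, each equally likely, so P = 3 × 4/55 = 12/55.

12/55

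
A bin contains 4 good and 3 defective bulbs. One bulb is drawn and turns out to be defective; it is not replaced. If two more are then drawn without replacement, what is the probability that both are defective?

1/15

With the first bulb removed, 2 defective remain out of 6.
P = 2/6 × 1/5 = 2/30 = 1/15.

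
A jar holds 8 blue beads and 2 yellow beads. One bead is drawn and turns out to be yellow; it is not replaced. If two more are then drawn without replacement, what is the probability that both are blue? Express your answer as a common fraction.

7/9

After the first draw, 8 of the remaining 9 beads are blue.
P = 8/9 × 7/8 = 56/72 = 7/9.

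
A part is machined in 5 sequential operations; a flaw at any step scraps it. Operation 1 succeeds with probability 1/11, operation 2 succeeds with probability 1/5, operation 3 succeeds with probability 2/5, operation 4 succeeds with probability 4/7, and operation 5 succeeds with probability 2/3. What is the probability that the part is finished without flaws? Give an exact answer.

Multiplying along the chain,
P = 1/11 × 1/5 × 2/5 × 4/7 × 2/3 = 16/5775.

16/5775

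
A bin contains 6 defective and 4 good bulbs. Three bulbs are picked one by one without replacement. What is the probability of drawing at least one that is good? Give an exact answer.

5/6

P(no good) = 6/10 × 5/9 × 4/8 = 120/720 = 1/6.
P(at least one) = 1 − 1/6 = 5/6.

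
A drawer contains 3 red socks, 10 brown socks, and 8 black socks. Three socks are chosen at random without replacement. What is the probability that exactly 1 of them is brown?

55/133

One ordering (brown drawn first) has probability 10/21 × 11/20 × 10/19 = 1100/7980 = 55/399.
There are C(3,1) = 3 such orderings, each equally likely, so P = 3 × 55/399 = 55/133.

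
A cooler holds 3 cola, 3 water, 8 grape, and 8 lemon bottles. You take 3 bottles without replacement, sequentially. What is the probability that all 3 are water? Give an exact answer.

P(all water) = 3/22 × 2/21 × 1/20 = 6/9240 = 1/1540.

1/1540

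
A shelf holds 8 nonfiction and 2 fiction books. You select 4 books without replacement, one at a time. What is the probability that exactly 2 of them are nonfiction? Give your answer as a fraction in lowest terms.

One ordering (nonfiction drawn first) has probability 8/10 × 7/9 × 2/8 × 1/7 = 112/5040 = 1/45.
There are C(4,2) = 6 such orderings, each equally likely, so P = 6 × 1/45 = 2/15.

2/15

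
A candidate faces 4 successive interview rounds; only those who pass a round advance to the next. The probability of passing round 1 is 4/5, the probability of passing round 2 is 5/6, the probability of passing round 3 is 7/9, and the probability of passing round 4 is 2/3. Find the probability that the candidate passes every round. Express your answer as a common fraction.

28/81

Multiplying along the chain,
P = 4/5 × 5/6 × 7/9 × 2/3 = 280/810 = 28/81.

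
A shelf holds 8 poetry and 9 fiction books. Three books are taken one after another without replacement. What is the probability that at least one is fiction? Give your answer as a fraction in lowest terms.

P(no fiction) = 8/17 × 7/16 × 6/15 = 336/4080 = 7/85.
P(at least one) = 1 − 7/85 = 78/85.

78/85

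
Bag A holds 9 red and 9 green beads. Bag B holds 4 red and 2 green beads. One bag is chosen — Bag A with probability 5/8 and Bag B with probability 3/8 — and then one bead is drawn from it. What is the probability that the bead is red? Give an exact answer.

From Bag A: P(red) = 9/18.
From Bag B: P(red) = 4/6.
Total probability = (5/8)(9/18) + (3/8)(4/6) = 9/16.

9/16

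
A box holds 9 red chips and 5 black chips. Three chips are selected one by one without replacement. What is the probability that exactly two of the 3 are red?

One ordering (red drawn first) has probability 9/14 × 8/13 × 5/12 = 360/2184 = 15/91.
There are C(3,2) = 3 such orderings, each equally likely, so P = 3 × 15/91 = 45/91.

45/91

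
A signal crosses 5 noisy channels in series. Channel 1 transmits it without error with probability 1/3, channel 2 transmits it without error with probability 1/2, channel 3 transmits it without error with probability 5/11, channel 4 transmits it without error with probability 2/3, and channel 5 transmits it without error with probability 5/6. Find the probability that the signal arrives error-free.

25/594

Multiplying along the chain,
P = 1/3 × 1/2 × 5/11 × 2/3 × 5/6 = 50/1188 = 25/594.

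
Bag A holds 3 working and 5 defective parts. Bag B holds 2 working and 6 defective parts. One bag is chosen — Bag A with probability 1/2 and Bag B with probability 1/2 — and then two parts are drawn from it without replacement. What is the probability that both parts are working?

From Bag A: P(both working) = (3/8)(2/7) = 3/28.
From Bag B: P(both working) = (2/8)(1/7) = 1/28.
Total probability = (1/2)(3/28) + (1/2)(1/28) = 1/14.

1/14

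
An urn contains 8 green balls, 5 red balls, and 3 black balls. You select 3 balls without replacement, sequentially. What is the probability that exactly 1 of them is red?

55/112

One ordering (red drawn first) has probability 5/16 × 11/15 × 10/14 = 550/3360 = 55/336.
There are C(3,1) = 3 such orderings, each equally likely, so P = 3 × 55/336 = 55/112.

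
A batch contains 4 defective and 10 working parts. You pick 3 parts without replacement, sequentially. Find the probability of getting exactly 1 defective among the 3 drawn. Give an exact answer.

One ordering (defective drawn first) has probability 4/14 × 10/13 × 9/12 = 360/2184 = 15/91.
There are C(3,1) = 3 such orderings, each equally likely, so P = 3 × 15/91 = 45/91.

45/91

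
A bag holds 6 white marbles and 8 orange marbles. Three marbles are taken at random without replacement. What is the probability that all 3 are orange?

P = 8/14 × 7/13 × 6/12 = 336/2184 = 2/13.

2/13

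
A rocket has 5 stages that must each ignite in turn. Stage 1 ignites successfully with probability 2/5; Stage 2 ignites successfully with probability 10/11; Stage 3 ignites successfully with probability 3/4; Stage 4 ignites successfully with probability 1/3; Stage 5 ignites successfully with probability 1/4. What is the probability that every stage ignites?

Multiplying along the chain,
P = 2/5 × 10/11 × 3/4 × 1/3 × 1/4 = 60/2640 = 1/44.

1/44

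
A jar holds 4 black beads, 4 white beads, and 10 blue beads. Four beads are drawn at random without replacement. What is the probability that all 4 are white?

1/3060

P(every draw is white) = 4/18 × 3/17 × 2/16 × 1/15 = 24/73440 = 1/3060.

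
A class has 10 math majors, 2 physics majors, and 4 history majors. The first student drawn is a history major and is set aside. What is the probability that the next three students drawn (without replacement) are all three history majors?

After the first draw, 3 of the remaining 15 students are history majors.
P = 3/15 × 2/14 × 1/13 = 6/2730 = 1/455.

1/455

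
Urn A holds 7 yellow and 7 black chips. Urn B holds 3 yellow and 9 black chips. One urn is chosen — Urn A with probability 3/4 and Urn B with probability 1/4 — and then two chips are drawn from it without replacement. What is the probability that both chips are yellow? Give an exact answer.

211/1144

From Urn A: P(both yellow) = (7/14)(6/13) = 3/13.
From Urn B: P(both yellow) = (3/12)(2/11) = 1/22.
Total probability = (3/4)(3/13) + (1/4)(1/22) = 211/1144.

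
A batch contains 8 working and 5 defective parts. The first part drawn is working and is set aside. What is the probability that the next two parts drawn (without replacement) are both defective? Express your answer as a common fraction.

After the first draw, 5 of the remaining 12 parts are defective.
P = 5/12 × 4/11 = 20/132 = 5/33.

5/33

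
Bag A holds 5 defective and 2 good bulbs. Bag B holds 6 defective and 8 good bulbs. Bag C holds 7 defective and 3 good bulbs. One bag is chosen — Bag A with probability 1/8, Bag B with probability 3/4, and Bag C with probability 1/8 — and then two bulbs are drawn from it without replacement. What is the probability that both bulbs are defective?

879/3640

From Bag A: P(both defective) = (5/7)(4/6) = 10/21.
From Bag B: P(both defective) = (6/14)(5/13) = 15/91.
From Bag C: P(both defective) = (7/10)(6/9) = 7/15.
Total probability = (1/8)(10/21) + (3/4)(15/91) + (1/8)(7/15) = 879/3640.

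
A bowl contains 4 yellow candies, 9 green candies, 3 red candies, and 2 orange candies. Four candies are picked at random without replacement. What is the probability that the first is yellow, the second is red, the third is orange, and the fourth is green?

1/340

Chain rule:
P = 4/18 × 3/17 × 2/16 × 9/15 = 216/73440 = 1/340.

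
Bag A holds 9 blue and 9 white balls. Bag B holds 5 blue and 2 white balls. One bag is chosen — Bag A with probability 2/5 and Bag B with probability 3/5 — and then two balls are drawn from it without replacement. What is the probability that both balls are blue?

From Bag A: P(both blue) = (9/18)(8/17) = 4/17.
From Bag B: P(both blue) = (5/7)(4/6) = 10/21.
Total probability = (2/5)(4/17) + (3/5)(10/21) = 226/595.

226/595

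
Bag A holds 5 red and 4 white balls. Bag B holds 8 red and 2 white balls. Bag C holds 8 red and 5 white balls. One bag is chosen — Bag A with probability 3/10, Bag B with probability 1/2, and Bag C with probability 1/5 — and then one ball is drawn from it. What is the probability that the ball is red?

From Bag A: P(red) = 5/9.
From Bag B: P(red) = 8/10.
From Bag C: P(red) = 8/13.
Total probability = (3/10)(5/9) + (1/2)(8/10) + (1/5)(8/13) = 269/390.

269/390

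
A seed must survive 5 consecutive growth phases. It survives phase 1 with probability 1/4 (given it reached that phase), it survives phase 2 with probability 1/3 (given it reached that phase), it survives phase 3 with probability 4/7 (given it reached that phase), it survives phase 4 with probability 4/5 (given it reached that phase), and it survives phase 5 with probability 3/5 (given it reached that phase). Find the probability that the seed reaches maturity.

Multiplying along the chain,
P = 1/4 × 1/3 × 4/7 × 4/5 × 3/5 = 48/2100 = 4/175.

4/175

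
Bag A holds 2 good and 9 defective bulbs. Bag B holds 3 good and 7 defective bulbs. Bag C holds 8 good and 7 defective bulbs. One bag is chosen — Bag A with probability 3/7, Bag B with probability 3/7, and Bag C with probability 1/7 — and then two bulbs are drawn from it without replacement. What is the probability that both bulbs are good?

86/1155

From Bag A: P(both good) = (2/11)(1/10) = 1/55.
From Bag B: P(both good) = (3/10)(2/9) = 1/15.
From Bag C: P(both good) = (8/15)(7/14) = 4/15.
Total probability = (3/7)(1/55) + (3/7)(1/15) + (1/7)(4/15) = 86/1155.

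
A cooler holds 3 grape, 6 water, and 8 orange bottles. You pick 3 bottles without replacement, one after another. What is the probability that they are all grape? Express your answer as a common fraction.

1/680

P(all grape) = 3/17 × 2/16 × 1/15 = 6/4080 = 1/680.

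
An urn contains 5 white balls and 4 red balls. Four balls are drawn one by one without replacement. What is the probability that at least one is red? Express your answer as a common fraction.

121/126

P(no red) = 5/9 × 4/8 × 3/7 × 2/6 = 120/3024 = 5/126.
P(at least one) = 1 − 5/126 = 121/126.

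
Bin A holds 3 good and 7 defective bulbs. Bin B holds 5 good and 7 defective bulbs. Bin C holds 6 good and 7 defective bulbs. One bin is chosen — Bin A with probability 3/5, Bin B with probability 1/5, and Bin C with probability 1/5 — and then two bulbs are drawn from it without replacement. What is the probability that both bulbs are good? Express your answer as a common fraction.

From Bin A: P(both good) = (3/10)(2/9) = 1/15.
From Bin B: P(both good) = (5/12)(4/11) = 5/33.
From Bin C: P(both good) = (6/13)(5/12) = 5/26.
Total probability = (3/5)(1/15) + (1/5)(5/33) + (1/5)(5/26) = 2333/21450.

2333/21450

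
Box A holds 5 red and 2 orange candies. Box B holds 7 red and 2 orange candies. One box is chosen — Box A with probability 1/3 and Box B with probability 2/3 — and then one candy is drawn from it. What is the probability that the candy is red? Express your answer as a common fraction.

143/189

From Box A: P(red) = 5/7.
From Box B: P(red) = 7/9.
Total probability = (1/3)(5/7) + (2/3)(7/9) = 143/189.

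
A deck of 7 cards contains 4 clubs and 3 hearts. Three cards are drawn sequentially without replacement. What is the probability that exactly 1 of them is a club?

12/35

One ordering (a club drawn first) has probability 4/7 × 3/6 × 2/5 = 24/210 = 4/35.
There are C(3,1) = 3 such orderings, each equally likely, so P = 3 × 4/35 = 12/35.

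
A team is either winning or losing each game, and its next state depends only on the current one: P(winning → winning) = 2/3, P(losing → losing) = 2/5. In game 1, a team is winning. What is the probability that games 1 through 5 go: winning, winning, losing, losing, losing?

8/225

Game 1 is given. For each transition, use the conditional probability from the current state:
P(winning | winning) = 2/3; P(losing | winning) = 1/3; P(losing | losing) = 2/5; P(losing | losing) = 2/5.
P = 2/3 × 1/3 × 2/5 × 2/5 = 8/225.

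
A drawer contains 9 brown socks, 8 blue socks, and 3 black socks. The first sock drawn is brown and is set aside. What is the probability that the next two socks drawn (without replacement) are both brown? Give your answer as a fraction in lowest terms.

28/171

With the first sock removed, 8 brown remain out of 19.
P = 8/19 × 7/18 = 56/342 = 28/171.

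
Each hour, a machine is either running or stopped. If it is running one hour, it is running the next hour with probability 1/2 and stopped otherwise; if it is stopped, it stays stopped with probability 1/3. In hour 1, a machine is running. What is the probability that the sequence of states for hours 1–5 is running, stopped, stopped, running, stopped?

1/18

Hour 1 is given. For each transition, use the conditional probability from the current state:
P(stopped | running) = 1/2; P(stopped | stopped) = 1/3; P(running | stopped) = 2/3; P(stopped | running) = 1/2.
P = 1/2 × 1/3 × 2/3 × 1/2 = 2/36 = 1/18.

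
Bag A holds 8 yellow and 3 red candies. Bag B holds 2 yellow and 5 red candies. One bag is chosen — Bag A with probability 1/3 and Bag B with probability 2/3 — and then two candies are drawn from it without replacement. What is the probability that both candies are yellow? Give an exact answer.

698/3465

From Bag A: P(both yellow) = (8/11)(7/10) = 28/55.
From Bag B: P(both yellow) = (2/7)(1/6) = 1/21.
Total probability = (1/3)(28/55) + (2/3)(1/21) = 698/3465.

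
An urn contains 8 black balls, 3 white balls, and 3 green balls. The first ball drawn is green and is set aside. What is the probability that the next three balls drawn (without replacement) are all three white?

After the first draw, 3 of the remaining 13 balls are white.
P = 3/13 × 2/12 × 1/11 = 6/1716 = 1/286.

1/286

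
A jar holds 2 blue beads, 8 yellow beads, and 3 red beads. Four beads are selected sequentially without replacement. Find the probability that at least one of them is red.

P(no red) = 10/13 × 9/12 × 8/11 × 7/10 = 5040/17160 = 42/143.
P(at least one) = 1 − 42/143 = 101/143.

101/143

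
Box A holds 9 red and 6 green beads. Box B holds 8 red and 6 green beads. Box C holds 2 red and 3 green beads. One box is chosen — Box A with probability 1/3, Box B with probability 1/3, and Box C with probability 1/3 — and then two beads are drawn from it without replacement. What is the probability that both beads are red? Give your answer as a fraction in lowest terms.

683/2730

From Box A: P(both red) = (9/15)(8/14) = 12/35.
From Box B: P(both red) = (8/14)(7/13) = 4/13.
From Box C: P(both red) = (2/5)(1/4) = 1/10.
Total probability = (1/3)(12/35) + (1/3)(4/13) + (1/3)(1/10) = 683/2730.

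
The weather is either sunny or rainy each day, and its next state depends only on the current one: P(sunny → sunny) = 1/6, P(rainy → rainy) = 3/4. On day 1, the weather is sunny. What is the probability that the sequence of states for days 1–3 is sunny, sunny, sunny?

Day 1 is given. For each transition, use the conditional probability from the current state:
P(sunny | sunny) = 1/6; P(sunny | sunny) = 1/6.
P = 1/6 × 1/6 = 1/36.

1/36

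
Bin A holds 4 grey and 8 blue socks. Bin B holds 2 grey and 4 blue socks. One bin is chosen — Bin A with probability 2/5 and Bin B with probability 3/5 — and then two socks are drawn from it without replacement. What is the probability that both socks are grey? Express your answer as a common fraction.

21/275

From Bin A: P(both grey) = (4/12)(3/11) = 1/11.
From Bin B: P(both grey) = (2/6)(1/5) = 1/15.
Total probability = (2/5)(1/11) + (3/5)(1/15) = 21/275.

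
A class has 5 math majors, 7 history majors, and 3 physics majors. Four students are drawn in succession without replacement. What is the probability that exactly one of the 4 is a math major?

One ordering (a math major drawn first) has probability 5/15 × 10/14 × 9/13 × 8/12 = 3600/32760 = 10/91.
There are C(4,1) = 4 such orderings, each equally likely, so P = 4 × 10/91 = 40/91.

40/91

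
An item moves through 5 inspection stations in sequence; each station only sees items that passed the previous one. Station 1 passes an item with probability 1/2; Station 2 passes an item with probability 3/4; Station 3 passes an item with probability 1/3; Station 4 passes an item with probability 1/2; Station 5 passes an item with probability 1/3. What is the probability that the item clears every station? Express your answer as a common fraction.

The events are sequential, so multiply the conditional probabilities:
P = 1/2 × 3/4 × 1/3 × 1/2 × 1/3 = 3/144 = 1/48.

1/48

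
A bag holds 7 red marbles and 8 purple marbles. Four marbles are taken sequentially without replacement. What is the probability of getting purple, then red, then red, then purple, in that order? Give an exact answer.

14/195

Each draw changes the counts, so multiply the conditional probabilities along the sequence:
P = 8/15 × 7/14 × 6/13 × 7/12 = 2352/32760 = 14/195.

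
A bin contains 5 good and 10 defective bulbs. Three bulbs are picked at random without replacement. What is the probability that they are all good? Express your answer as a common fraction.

P(every draw is good) = 5/15 × 4/14 × 3/13 = 60/2730 = 2/91.

2/91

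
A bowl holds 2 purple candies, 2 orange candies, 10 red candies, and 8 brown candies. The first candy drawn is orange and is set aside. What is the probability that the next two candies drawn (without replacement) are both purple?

With the first candy removed, 2 purple remain out of 21.
P = 2/21 × 1/20 = 2/420 = 1/210.

1/210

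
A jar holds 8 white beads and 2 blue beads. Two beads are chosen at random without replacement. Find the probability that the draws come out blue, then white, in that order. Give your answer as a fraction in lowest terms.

Each draw changes the counts, so multiply the conditional probabilities along the sequence:
P = 2/10 × 8/9 = 16/90 = 8/45.

8/45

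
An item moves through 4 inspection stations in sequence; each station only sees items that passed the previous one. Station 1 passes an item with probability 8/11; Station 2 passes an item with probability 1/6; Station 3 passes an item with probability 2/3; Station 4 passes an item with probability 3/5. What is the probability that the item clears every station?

Multiplying along the chain,
P = 8/11 × 1/6 × 2/3 × 3/5 = 48/990 = 8/165.

8/165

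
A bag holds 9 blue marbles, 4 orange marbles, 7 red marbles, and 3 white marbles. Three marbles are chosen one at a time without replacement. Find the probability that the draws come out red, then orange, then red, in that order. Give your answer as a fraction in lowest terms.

Multiply the probability of each draw given the previous ones:
P = 7/23 × 4/22 × 6/21 = 168/10626 = 4/253.

4/253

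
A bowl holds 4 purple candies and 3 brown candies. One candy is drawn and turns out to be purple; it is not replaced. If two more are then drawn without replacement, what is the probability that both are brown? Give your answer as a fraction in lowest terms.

1/5

With the first candy removed, 3 brown remain out of 6.
P = 3/6 × 2/5 = 6/30 = 1/5.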